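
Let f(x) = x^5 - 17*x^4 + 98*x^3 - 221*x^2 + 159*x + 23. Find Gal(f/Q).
C_5 (order 5)

The polynomial f is an irreducible quintic over Q, so G = Gal(f/Q) is a transitive subgroup of S_5: one of C_5 (5T1, order 5), D_5 (5T2, order 10), F_20 (5T3, order 20), A_5 (5T4, order 60) or S_5 (5T5, order 120). The discriminant of f is 115971361 = 10769^2, a perfect square, so G is contained in A_5. The transitive groups of degree 5 contained in A_5 are: C_5 (5T1, order 5), D_5 (5T2, order 10), A_5 (5T4, order 60). By Dedekind's theorem, for a prime p not dividing disc(f) the degrees of the irreducible factors of f mod p form the cycle type of an element of G. Factoring f modulo the 14 such primes p <= 47 (skipping 11, which divides the discriminant), each new pattern first appears at: mod 2: f = (x^5 + x^4 + x^2 + x + 1), pattern 5; mod 23: f = (x)(x + 8)(x + 10)(x + 14)(x + 20), pattern 1+1+1+1+1. No other pattern occurs in this range, so the set of observed cycle types is {5, 1+1+1+1+1}. The candidates containing elements of all these cycle types are C_5 (5T1) of order 5, D_5 (5T2) of order 10, A_5 (5T4) of order 60; the others are excluded. The observed types are precisely the cycle types that occur in C_5 (5T1). Each of the other remaining candidates has further cycle types, and by the Chebotarev density theorem the matching factorization patterns would occur for a proportion of primes equal to their share of the group: D_5 (5T2) additionally contains elements of type 2+2+1 (5 of its 10 elements, about 50% of primes); A_5 (5T4) additionally contains elements of type 3+1+1, 2+2+1 (35 of its 60 elements, about 58% of primes). None of the 14 primes tested shows any such pattern (for each of these groups the chance of that is below 10^-4), which rules them out. Hence G = C_5 (5T1), of order 5.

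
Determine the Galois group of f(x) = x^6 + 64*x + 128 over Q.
The polynomial f is an irreducible sextic over Q, so G = Gal(f/Q) is one of the 16 transitive subgroups 6T1, ..., 6T16 of S_6. The discriminant of f is -1388339588497408, which is not a perfect square, so G is not contained in A_6. The transitive groups of degree 6 not contained in A_6 are: C_6 (6T1, order 6), S_3 (6T2, order 6), D_6 (6T3, order 12), C_3 x S_3 (6T5, order 18), A_4 x C_2 (6T6, order 24), S_4 (6T8, order 24), S_3 x S_3 (6T9, order 36), S_4 x C_2 (6T11, order 48), (S_3 x S_3) : C_2 (6T13, order 72), PGL(2,5) (6T14, order 120), S_6 (6T16, order 720). By Dedekind's theorem, for a prime p not dividing disc(f) the degrees of the irreducible factors of f mod p form the cycle type of an element of G. Factoring f modulo the 3 such primes p <= 7 (skipping 2, which divides the discriminant), each new pattern first appears at: mod 3: f = (x^6 + x + 2), pattern 6; mod 5: f = (x + 1)(x + 3)(x^4 + x^3 + 3x^2 + 1), pattern 4+1+1; mod 7: f = (x + 3)(x^2 + x + 6)(x^3 + 3x^2 + 4), pattern 3+2+1. No other pattern occurs in this range, so the set of observed cycle types is {6, 4+1+1, 3+2+1}. Among the candidates above, the only group containing elements of all these cycle types is S_6 (6T16); every other candidate lacks at least one of them. Hence G = S_6 (6T16), of order 720.

S_6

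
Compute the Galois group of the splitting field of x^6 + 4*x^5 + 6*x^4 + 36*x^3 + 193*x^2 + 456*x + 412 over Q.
S_4 (order 24)

The polynomial f is an irreducible sextic over Q, so G = Gal(f/Q) is one of the 16 transitive subgroups 6T1, ..., 6T16 of S_6. The discriminant of f is -1080641454080000, which is not a perfect square, so G is not contained in A_6. The transitive groups of degree 6 not contained in A_6 are: C_6 (6T1, order 6), S_3 (6T2, order 6), D_6 (6T3, order 12), C_3 x S_3 (6T5, order 18), A_4 x C_2 (6T6, order 24), S_4 (6T8, order 24), S_3 x S_3 (6T9, order 36), S_4 x C_2 (6T11, order 48), (S_3 x S_3) : C_2 (6T13, order 72), PGL(2,5) (6T14, order 120), S_6 (6T16, order 720). By Dedekind's theorem, for a prime p not dividing disc(f) the degrees of the irreducible factors of f mod p form the cycle type of an element of G. Factoring f modulo the 22 such primes p <= 89 (skipping 2, 5, which divide the discriminant), each new pattern first appears at: mod 3: f = (x^3 + 2x + 2)(x^3 + x^2 + x + 2), pattern 3+3; mod 7: f = (x^2 + x + 6)(x^2 + 4x + 5)(x^2 + 6x + 3), pattern 2+2+2; mod 13: f = (x + 3)(x + 6)(x^4 + 8x^3 + 7x^2 + 11x + 7), pattern 4+1+1; mod 43: f = (x + 5)(x + 10)(x^2 + 10x + 41)(x^2 + 22x + 32), pattern 2+2+1+1. No other pattern occurs in this range, so the set of observed cycle types is {3+3, 2+2+2, 4+1+1, 2+2+1+1}. The candidates containing elements of all these cycle types are S_4 (6T8) of order 24, S_4 x C_2 (6T11) of order 48, PGL(2,5) (6T14) of order 120, S_6 (6T16) of order 720; the others are excluded. The observed types are precisely the cycle types that occur in S_4 (6T8) (apart from the identity). Each of the other remaining candidates has further cycle types, and by the Chebotarev density theorem the matching factorization patterns would occur for a proportion of primes equal to their share of the group: S_4 x C_2 (6T11) additionally contains elements of type 6, 4+2, 2+1+1+1+1 (17 of its 48 elements, about 35% of primes); PGL(2,5) (6T14) additionally contains elements of type 6, 5+1 (44 of its 120 elements, about 37% of primes); S_6 (6T16) additionally contains elements of type 6, 5+1, 4+2, 3+2+1, 3+1+1+1, 2+1+1+1+1 (529 of its 720 elements, about 73% of primes). None of the 22 primes tested shows any such pattern (for each of these groups the chance of that is below 10^-4), which rules them out. Hence G = S_4 (6T8), of order 24.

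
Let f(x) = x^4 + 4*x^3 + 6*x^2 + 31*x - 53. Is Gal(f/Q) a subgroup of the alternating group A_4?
No

The polynomial is irreducible of degree 4 over Q. Its discriminant is -150397803, which is not a perfect square. A Galois group lies in the alternating group exactly when the discriminant is a square in Q, so the Galois group (S_4) is not contained in A_4.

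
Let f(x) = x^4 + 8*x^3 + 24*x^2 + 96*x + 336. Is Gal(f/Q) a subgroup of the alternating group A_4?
Yes

The polynomial is irreducible of degree 4 over Q. Its discriminant is 1358954496 = 36864^2, a perfect square. A Galois group lies in the alternating group exactly when the discriminant is a square in Q, so the Galois group (A_4) is contained in A_4.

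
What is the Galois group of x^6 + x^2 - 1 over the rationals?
The polynomial f is an irreducible sextic over Q, so G = Gal(f/Q) is one of the 16 transitive subgroups 6T1, ..., 6T16 of S_6. The discriminant of f is 61504 = 248^2, a perfect square, so G is contained in A_6. The transitive groups of degree 6 contained in A_6 are: A_4 (6T4, order 12), S_4 (6T7, order 24), (C_3 x C_3) : C_4 (6T10, order 36), PSL(2,5) (6T12, order 60), A_6 (6T15, order 360). By Dedekind's theorem, for a prime p not dividing disc(f) the degrees of the irreducible factors of f mod p form the cycle type of an element of G. Factoring f modulo the 79 such primes p <= 419 (skipping 2, 31, which divide the discriminant), each new pattern first appears at: mod 3: f = (x^2 + 1)(x^4 + 2x^2 + 2), pattern 4+2; mod 5: f = (x^3 + x^2 + 3x + 4)(x^3 + 4x^2 + 3x + 1), pattern 3+3; mod 11: f = (x + 3)(x + 8)(x^2 + 4x + 7)(x^2 + 7x + 7), pattern 2+2+1+1; mod 67: f = (x + 2)(x + 3)(x + 11)(x + 56)(x + 64)(x + 65), pattern 1+1+1+1+1+1. No other pattern occurs in this range, so the set of observed cycle types is {4+2, 3+3, 2+2+1+1, 1+1+1+1+1+1}. The candidates containing elements of all these cycle types are S_4 (6T7) of order 24, (C_3 x C_3) : C_4 (6T10) of order 36, A_6 (6T15) of order 360; the others are excluded. The observed types are precisely the cycle types that occur in S_4 (6T7). Each of the other remaining candidates has further cycle types, and by the Chebotarev density theorem the matching factorization patterns would occur for a proportion of primes equal to their share of the group: (C_3 x C_3) : C_4 (6T10) additionally contains elements of type 3+1+1+1 (4 of its 36 elements, about 11% of primes); A_6 (6T15) additionally contains elements of type 5+1, 3+1+1+1 (184 of its 360 elements, about 51% of primes). None of the 79 primes tested shows any such pattern (for each of these groups the chance of that is below 10^-4), which rules them out. Hence G = S_4 (6T7), of order 24.

S_4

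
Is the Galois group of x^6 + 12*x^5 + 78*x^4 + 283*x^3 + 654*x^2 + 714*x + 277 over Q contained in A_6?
The polynomial is irreducible of degree 6 over Q. Its discriminant is -401254544639403, which is not a perfect square. A Galois group lies in the alternating group exactly when the discriminant is a square in Q, so the Galois group (C_3 x S_3) is not contained in A_6.

No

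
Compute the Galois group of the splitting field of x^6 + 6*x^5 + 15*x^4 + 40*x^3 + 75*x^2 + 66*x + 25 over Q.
The polynomial f is an irreducible sextic over Q, so G = Gal(f/Q) is one of the 16 transitive subgroups 6T1, ..., 6T16 of S_6. The discriminant of f is 660451885056, which is not a perfect square, so G is not contained in A_6. The transitive groups of degree 6 not contained in A_6 are: C_6 (6T1, order 6), S_3 (6T2, order 6), D_6 (6T3, order 12), C_3 x S_3 (6T5, order 18), A_4 x C_2 (6T6, order 24), S_4 (6T8, order 24), S_3 x S_3 (6T9, order 36), S_4 x C_2 (6T11, order 48), (S_3 x S_3) : C_2 (6T13, order 72), PGL(2,5) (6T14, order 120), S_6 (6T16, order 720). By Dedekind's theorem, for a prime p not dividing disc(f) the degrees of the irreducible factors of f mod p form the cycle type of an element of G. Factoring f modulo the 14 such primes p <= 53 (skipping 2, 3, which divide the discriminant), each new pattern first appears at: mod 5: f = (x)(x + 2)(x^2 + x + 1)(x^2 + 3x + 3), pattern 2+2+1+1; mod 7: f = (x^6 + 6x^5 + x^4 + 5x^3 + 5x^2 + 3x + 4), pattern 6; mod 19: f = (x + 6)(x + 17)(x + 18)(x^3 + 3x^2 + 3x + 10), pattern 3+1+1+1; mod 31: f = (x^2 + 5x + 22)(x^2 + 15x + 11)(x^2 + 17x + 1), pattern 2+2+2; mod 43: f = (x^3 + 3x^2 + 3x + 26)(x^3 + 3x^2 + 3x + 39), pattern 3+3. No other pattern occurs in this range, so the set of observed cycle types is {2+2+1+1, 6, 3+1+1+1, 2+2+2, 3+3}. The candidates containing elements of all these cycle types are S_3 x S_3 (6T9) of order 36, (S_3 x S_3) : C_2 (6T13) of order 72, S_6 (6T16) of order 720; the others are excluded. The observed types are precisely the cycle types that occur in S_3 x S_3 (6T9) (apart from the identity). Each of the other remaining candidates has further cycle types, and by the Chebotarev density theorem the matching factorization patterns would occur for a proportion of primes equal to their share of the group: (S_3 x S_3) : C_2 (6T13) additionally contains elements of type 4+2, 3+2+1, 2+1+1+1+1 (36 of its 72 elements, about 50% of primes); S_6 (6T16) additionally contains elements of type 5+1, 4+2, 4+1+1, 3+2+1, 2+1+1+1+1 (459 of its 720 elements, about 64% of primes). None of the 14 primes tested shows any such pattern (for each of these groups the chance of that is below 10^-4), which rules them out. Hence G = S_3 x S_3 (6T9), of order 36.

6T9: S_3 x S_3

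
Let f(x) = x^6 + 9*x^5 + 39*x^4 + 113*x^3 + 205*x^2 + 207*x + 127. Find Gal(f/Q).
C_6 (order 6)

The polynomial f is an irreducible sextic over Q, so G = Gal(f/Q) is one of the 16 transitive subgroups 6T1, ..., 6T16 of S_6. The discriminant of f is -548553067783, which is not a perfect square, so G is not contained in A_6. The transitive groups of degree 6 not contained in A_6 are: C_6 (6T1, order 6), S_3 (6T2, order 6), D_6 (6T3, order 12), C_3 x S_3 (6T5, order 18), A_4 x C_2 (6T6, order 24), S_4 (6T8, order 24), S_3 x S_3 (6T9, order 36), S_4 x C_2 (6T11, order 48), (S_3 x S_3) : C_2 (6T13, order 72), PGL(2,5) (6T14, order 120), S_6 (6T16, order 720). By Dedekind's theorem, for a prime p not dividing disc(f) the degrees of the irreducible factors of f mod p form the cycle type of an element of G. Factoring f modulo the 37 such primes p <= 167 (skipping 7, 29, which divide the discriminant), each new pattern first appears at: mod 2: f = (x^3 + x + 1)(x^3 + x^2 + 1), pattern 3+3; mod 3: f = (x^6 + 2x^3 + x^2 + 1), pattern 6; mod 13: f = (x^2 + 7)(x^2 + 4x + 2)(x^2 + 5x + 10), pattern 2+2+2; mod 43: f = (x + 1)(x + 6)(x + 8)(x + 10)(x + 32)(x + 38), pattern 1+1+1+1+1+1. No other pattern occurs in this range, so the set of observed cycle types is {3+3, 6, 2+2+2, 1+1+1+1+1+1}. The candidates containing elements of all these cycle types are C_6 (6T1) of order 6, D_6 (6T3) of order 12, C_3 x S_3 (6T5) of order 18, A_4 x C_2 (6T6) of order 24, S_3 x S_3 (6T9) of order 36, S_4 x C_2 (6T11) of order 48, (S_3 x S_3) : C_2 (6T13) of order 72, PGL(2,5) (6T14) of order 120, S_6 (6T16) of order 720; the others are excluded. The observed types are precisely the cycle types that occur in C_6 (6T1). Each of the other remaining candidates has further cycle types, and by the Chebotarev density theorem the matching factorization patterns would occur for a proportion of primes equal to their share of the group: D_6 (6T3) additionally contains elements of type 2+2+1+1 (3 of its 12 elements, about 25% of primes); C_3 x S_3 (6T5) additionally contains elements of type 3+1+1+1 (4 of its 18 elements, about 22% of primes); A_4 x C_2 (6T6) additionally contains elements of type 2+2+1+1, 2+1+1+1+1 (6 of its 24 elements, about 25% of primes); S_3 x S_3 (6T9) additionally contains elements of type 3+1+1+1, 2+2+1+1 (13 of its 36 elements, about 36% of primes); S_4 x C_2 (6T11) additionally contains elements of type 4+2, 4+1+1, 2+2+1+1, 2+1+1+1+1 (24 of its 48 elements, about 50% of primes); (S_3 x S_3) : C_2 (6T13) additionally contains elements of type 4+2, 3+2+1, 3+1+1+1, 2+2+1+1, 2+1+1+1+1 (49 of its 72 elements, about 68% of primes); PGL(2,5) (6T14) additionally contains elements of type 5+1, 4+1+1, 2+2+1+1 (69 of its 120 elements, about 58% of primes); S_6 (6T16) additionally contains elements of type 5+1, 4+2, 4+1+1, 3+2+1, 3+1+1+1, 2+2+1+1, 2+1+1+1+1 (544 of its 720 elements, about 76% of primes). None of the 37 primes tested shows any such pattern (for each of these groups the chance of that is below 10^-4), which rules them out. Hence G = C_6 (6T1), of order 6.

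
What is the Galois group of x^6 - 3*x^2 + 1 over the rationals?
A_4 x C_2 (also written A4xC2)

The polynomial f is an irreducible sextic over Q, so G = Gal(f/Q) is one of the 16 transitive subgroups 6T1, ..., 6T16 of S_6. The discriminant of f is -419904, which is not a perfect square, so G is not contained in A_6. The transitive groups of degree 6 not contained in A_6 are: C_6 (6T1, order 6), S_3 (6T2, order 6), D_6 (6T3, order 12), C_3 x S_3 (6T5, order 18), A_4 x C_2 (6T6, order 24), S_4 (6T8, order 24), S_3 x S_3 (6T9, order 36), S_4 x C_2 (6T11, order 48), (S_3 x S_3) : C_2 (6T13, order 72), PGL(2,5) (6T14, order 120), S_6 (6T16, order 720). By Dedekind's theorem, for a prime p not dividing disc(f) the degrees of the irreducible factors of f mod p form the cycle type of an element of G. Factoring f modulo the 33 such primes p <= 149 (skipping 2, 3, which divide the discriminant), each new pattern first appears at: mod 5: f = (x^3 + 2x^2 + 2x + 3)(x^3 + 3x^2 + 2x + 2), pattern 3+3; mod 7: f = (x^6 + 4x^2 + 1), pattern 6; mod 17: f = (x + 8)(x + 9)(x^2 + 3)(x^2 + 10), pattern 2+2+1+1; mod 19: f = (x + 3)(x + 8)(x + 11)(x + 16)(x^2 + 16), pattern 2+1+1+1+1; mod 71: f = (x^2 + 16)(x^2 + 25)(x^2 + 30), pattern 2+2+2. No other pattern occurs in this range, so the set of observed cycle types is {3+3, 6, 2+2+1+1, 2+1+1+1+1, 2+2+2}. The candidates containing elements of all these cycle types are A_4 x C_2 (6T6) of order 24, S_4 x C_2 (6T11) of order 48, (S_3 x S_3) : C_2 (6T13) of order 72, S_6 (6T16) of order 720; the others are excluded. The observed types are precisely the cycle types that occur in A_4 x C_2 (6T6) (apart from the identity). Each of the other remaining candidates has further cycle types, and by the Chebotarev density theorem the matching factorization patterns would occur for a proportion of primes equal to their share of the group: S_4 x C_2 (6T11) additionally contains elements of type 4+2, 4+1+1 (12 of its 48 elements, about 25% of primes); (S_3 x S_3) : C_2 (6T13) additionally contains elements of type 4+2, 3+2+1, 3+1+1+1 (34 of its 72 elements, about 47% of primes); S_6 (6T16) additionally contains elements of type 5+1, 4+2, 4+1+1, 3+2+1, 3+1+1+1 (484 of its 720 elements, about 67% of primes). None of the 33 primes tested shows any such pattern (for each of these groups the chance of that is below 10^-4), which rules them out. Hence G = A_4 x C_2 (6T6), of order 24.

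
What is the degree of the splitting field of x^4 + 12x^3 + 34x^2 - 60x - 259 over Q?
24

The degree of the splitting field over Q equals the order of the Galois group, so first determine the group. The polynomial is an irreducible quartic over Q and its discriminant is -18546688, which is not a perfect square, so the Galois group is not contained in A_4. The resolvent cubic y^3 - 34*y^2 + 316*y - 1528 is irreducible over Q. An irreducible resolvent with non-square discriminant gives S_4. The Galois group S_4 (4T5) has order 24, so the splitting field has degree 24 over Q.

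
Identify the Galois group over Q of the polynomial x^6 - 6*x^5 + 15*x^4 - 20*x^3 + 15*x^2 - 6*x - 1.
The polynomial f is an irreducible sextic over Q, so G = Gal(f/Q) is one of the 16 transitive subgroups 6T1, ..., 6T16 of S_6. The discriminant of f is 1492992, which is not a perfect square, so G is not contained in A_6. The transitive groups of degree 6 not contained in A_6 are: C_6 (6T1, order 6), S_3 (6T2, order 6), D_6 (6T3, order 12), C_3 x S_3 (6T5, order 18), A_4 x C_2 (6T6, order 24), S_4 (6T8, order 24), S_3 x S_3 (6T9, order 36), S_4 x C_2 (6T11, order 48), (S_3 x S_3) : C_2 (6T13, order 72), PGL(2,5) (6T14, order 120), S_6 (6T16, order 720). By Dedekind's theorem, for a prime p not dividing disc(f) the degrees of the irreducible factors of f mod p form the cycle type of an element of G. Factoring f modulo the 79 such primes p <= 419 (skipping 2, 3, which divide the discriminant), each new pattern first appears at: mod 5: f = (x^2 + 2x + 4)(x^2 + 3x + 3)(x^2 + 4x + 2), pattern 2+2+2; mod 7: f = (x^3 + 4x^2 + 3x + 2)(x^3 + 4x^2 + 3x + 3), pattern 3+3; mod 13: f = (x^6 + 7x^5 + 2x^4 + 6x^3 + 2x^2 + 7x + 12), pattern 6; mod 17: f = (x + 4)(x + 11)(x^2 + 3x + 4)(x^2 + 10x + 14), pattern 2+2+1+1; mod 31: f = (x + 1)(x + 9)(x + 11)(x + 18)(x + 20)(x + 28), pattern 1+1+1+1+1+1. No other pattern occurs in this range, so the set of observed cycle types is {2+2+2, 3+3, 6, 2+2+1+1, 1+1+1+1+1+1}. The candidates containing elements of all these cycle types are D_6 (6T3) of order 12, A_4 x C_2 (6T6) of order 24, S_3 x S_3 (6T9) of order 36, S_4 x C_2 (6T11) of order 48, (S_3 x S_3) : C_2 (6T13) of order 72, PGL(2,5) (6T14) of order 120, S_6 (6T16) of order 720; the others are excluded. The observed types are precisely the cycle types that occur in D_6 (6T3). Each of the other remaining candidates has further cycle types, and by the Chebotarev density theorem the matching factorization patterns would occur for a proportion of primes equal to their share of the group: A_4 x C_2 (6T6) additionally contains elements of type 2+1+1+1+1 (3 of its 24 elements, about 12% of primes); S_3 x S_3 (6T9) additionally contains elements of type 3+1+1+1 (4 of its 36 elements, about 11% of primes); S_4 x C_2 (6T11) additionally contains elements of type 4+2, 4+1+1, 2+1+1+1+1 (15 of its 48 elements, about 31% of primes); (S_3 x S_3) : C_2 (6T13) additionally contains elements of type 4+2, 3+2+1, 3+1+1+1, 2+1+1+1+1 (40 of its 72 elements, about 56% of primes); PGL(2,5) (6T14) additionally contains elements of type 5+1, 4+1+1 (54 of its 120 elements, about 45% of primes); S_6 (6T16) additionally contains elements of type 5+1, 4+2, 4+1+1, 3+2+1, 3+1+1+1, 2+1+1+1+1 (499 of its 720 elements, about 69% of primes). None of the 79 primes tested shows any such pattern (for each of these groups the chance of that is below 10^-4), which rules them out. Hence G = D_6 (6T3), of order 12.

D_6 (also written D6)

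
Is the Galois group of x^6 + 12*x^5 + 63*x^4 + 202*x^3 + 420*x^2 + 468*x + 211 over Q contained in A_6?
No

The polynomial is irreducible of degree 6 over Q. Its discriminant is -28010528989632, which is not a perfect square. A Galois group lies in the alternating group exactly when the discriminant is a square in Q, so the Galois group (PGL(2,5)) is not contained in A_6.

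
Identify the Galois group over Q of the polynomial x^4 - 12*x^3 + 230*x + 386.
The polynomial is an irreducible quartic over Q and its discriminant is 1159332944, which is not a perfect square, so the Galois group is not contained in A_4. The resolvent cubic y^3 - 4304*y - 108484 is irreducible over Q. An irreducible resolvent with non-square discriminant gives S_4.

4T5: S_4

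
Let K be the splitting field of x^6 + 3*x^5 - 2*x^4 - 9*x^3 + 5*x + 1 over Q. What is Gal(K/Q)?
S_3, S_3 acting on 6 points

The polynomial f is an irreducible sextic over Q, so G = Gal(f/Q) is one of the 16 transitive subgroups 6T1, ..., 6T16 of S_6. The discriminant of f is 810448, which is not a perfect square, so G is not contained in A_6. The transitive groups of degree 6 not contained in A_6 are: C_6 (6T1, order 6), S_3 (6T2, order 6), D_6 (6T3, order 12), C_3 x S_3 (6T5, order 18), A_4 x C_2 (6T6, order 24), S_4 (6T8, order 24), S_3 x S_3 (6T9, order 36), S_4 x C_2 (6T11, order 48), (S_3 x S_3) : C_2 (6T13, order 72), PGL(2,5) (6T14, order 120), S_6 (6T16, order 720). By Dedekind's theorem, for a prime p not dividing disc(f) the degrees of the irreducible factors of f mod p form the cycle type of an element of G. Factoring f modulo the 23 such primes p <= 97 (skipping 2, 37, which divide the discriminant), each new pattern first appears at: mod 3: f = (x^3 + x^2 + 2x + 1)(x^3 + 2x^2 + 1), pattern 3+3; mod 5: f = (x^2 + 2)(x^2 + x + 1)(x^2 + 2x + 3), pattern 2+2+2; mod 67: f = (x + 3)(x + 19)(x + 31)(x + 37)(x + 49)(x + 65), pattern 1+1+1+1+1+1. No other pattern occurs in this range, so the set of observed cycle types is {3+3, 2+2+2, 1+1+1+1+1+1}. The candidates containing elements of all these cycle types are C_6 (6T1) of order 6, S_3 (6T2) of order 6, D_6 (6T3) of order 12, C_3 x S_3 (6T5) of order 18, A_4 x C_2 (6T6) of order 24, S_4 (6T8) of order 24, S_3 x S_3 (6T9) of order 36, S_4 x C_2 (6T11) of order 48, (S_3 x S_3) : C_2 (6T13) of order 72, PGL(2,5) (6T14) of order 120, S_6 (6T16) of order 720; the others are excluded. The observed types are precisely the cycle types that occur in S_3 (6T2). Each of the other remaining candidates has further cycle types, and by the Chebotarev density theorem the matching factorization patterns would occur for a proportion of primes equal to their share of the group: C_6 (6T1) additionally contains elements of type 6 (2 of its 6 elements, about 33% of primes); D_6 (6T3) additionally contains elements of type 6, 2+2+1+1 (5 of its 12 elements, about 42% of primes); C_3 x S_3 (6T5) additionally contains elements of type 6, 3+1+1+1 (10 of its 18 elements, about 56% of primes); A_4 x C_2 (6T6) additionally contains elements of type 6, 2+2+1+1, 2+1+1+1+1 (14 of its 24 elements, about 58% of primes); S_4 (6T8) additionally contains elements of type 4+1+1, 2+2+1+1 (9 of its 24 elements, about 38% of primes); S_3 x S_3 (6T9) additionally contains elements of type 6, 3+1+1+1, 2+2+1+1 (25 of its 36 elements, about 69% of primes); S_4 x C_2 (6T11) additionally contains elements of type 6, 4+2, 4+1+1, 2+2+1+1, 2+1+1+1+1 (32 of its 48 elements, about 67% of primes); (S_3 x S_3) : C_2 (6T13) additionally contains elements of type 6, 4+2, 3+2+1, 3+1+1+1, 2+2+1+1, 2+1+1+1+1 (61 of its 72 elements, about 85% of primes); PGL(2,5) (6T14) additionally contains elements of type 6, 5+1, 4+1+1, 2+2+1+1 (89 of its 120 elements, about 74% of primes); S_6 (6T16) additionally contains elements of type 6, 5+1, 4+2, 4+1+1, 3+2+1, 3+1+1+1, 2+2+1+1, 2+1+1+1+1 (664 of its 720 elements, about 92% of primes). None of the 23 primes tested shows any such pattern (for each of these groups the chance of that is below 10^-4), which rules them out. Hence G = S_3 (6T2), of order 6.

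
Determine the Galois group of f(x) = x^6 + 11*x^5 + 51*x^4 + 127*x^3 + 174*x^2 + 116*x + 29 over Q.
(C_3 x C_3) : C_4

The polynomial f is an irreducible sextic over Q, so G = Gal(f/Q) is one of the 16 transitive subgroups 6T1, ..., 6T16 of S_6. The discriminant of f is 525625 = 725^2, a perfect square, so G is contained in A_6. The transitive groups of degree 6 contained in A_6 are: A_4 (6T4, order 12), S_4 (6T7, order 24), (C_3 x C_3) : C_4 (6T10, order 36), PSL(2,5) (6T12, order 60), A_6 (6T15, order 360). By Dedekind's theorem, for a prime p not dividing disc(f) the degrees of the irreducible factors of f mod p form the cycle type of an element of G. Factoring f modulo the 19 such primes p <= 73 (skipping 5, 29, which divide the discriminant), each new pattern first appears at: mod 2: f = (x^2 + x + 1)(x^4 + x + 1), pattern 4+2; mod 11: f = (x^3 + 2x^2 + 4x + 2)(x^3 + 9x^2 + 7x + 9), pattern 3+3; mod 19: f = (x + 9)(x + 10)(x^2 + 1)(x^2 + 11x + 17), pattern 2+2+1+1; mod 61: f = (x + 21)(x + 28)(x + 35)(x^3 + 49x^2 + 37x + 49), pattern 3+1+1+1. No other pattern occurs in this range, so the set of observed cycle types is {4+2, 3+3, 2+2+1+1, 3+1+1+1}. The candidates containing elements of all these cycle types are (C_3 x C_3) : C_4 (6T10) of order 36, A_6 (6T15) of order 360; the others are excluded. The observed types are precisely the cycle types that occur in (C_3 x C_3) : C_4 (6T10) (apart from the identity). Each of the other remaining candidates has further cycle types, and by the Chebotarev density theorem the matching factorization patterns would occur for a proportion of primes equal to their share of the group: A_6 (6T15) additionally contains elements of type 5+1 (144 of its 360 elements, about 40% of primes). None of the 19 primes tested shows any such pattern (for each of these groups the chance of that is below 10^-4), which rules them out. Hence G = (C_3 x C_3) : C_4 (6T10), of order 36.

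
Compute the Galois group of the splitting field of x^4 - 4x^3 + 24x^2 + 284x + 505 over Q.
The polynomial is an irreducible quartic over Q and its discriminant is 30611001600 = 174960^2, a perfect square, so the Galois group is contained in A_4. The resolvent cubic y^3 - 24*y^2 - 3156*y - 40256 splits completely over Q, which gives the Klein four-group V_4.

V_4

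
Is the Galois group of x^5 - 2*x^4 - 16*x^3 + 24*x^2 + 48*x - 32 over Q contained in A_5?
Yes

The polynomial is irreducible of degree 5 over Q. Its discriminant is 15352201216 = 123904^2, a perfect square. A Galois group lies in the alternating group exactly when the discriminant is a square in Q, so the Galois group (C_5) is contained in A_5.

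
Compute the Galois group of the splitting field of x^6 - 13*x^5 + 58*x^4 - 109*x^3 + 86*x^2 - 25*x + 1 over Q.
The polynomial f is an irreducible sextic over Q, so G = Gal(f/Q) is one of the 16 transitive subgroups 6T1, ..., 6T16 of S_6. The discriminant of f is 324179200, which is not a perfect square, so G is not contained in A_6. The transitive groups of degree 6 not contained in A_6 are: C_6 (6T1, order 6), S_3 (6T2, order 6), D_6 (6T3, order 12), C_3 x S_3 (6T5, order 18), A_4 x C_2 (6T6, order 24), S_4 (6T8, order 24), S_3 x S_3 (6T9, order 36), S_4 x C_2 (6T11, order 48), (S_3 x S_3) : C_2 (6T13, order 72), PGL(2,5) (6T14, order 120), S_6 (6T16, order 720). By Dedekind's theorem, for a prime p not dividing disc(f) the degrees of the irreducible factors of f mod p form the cycle type of an element of G. Factoring f modulo the 23 such primes p <= 101 (skipping 2, 5, 37, which divide the discriminant), each new pattern first appears at: mod 3: f = (x^3 + 2x + 2)(x^3 + 2x^2 + 2x + 2), pattern 3+3; mod 13: f = (x^2 + 2x + 9)(x^2 + 2x + 12)(x^2 + 9x + 10), pattern 2+2+2; mod 67: f = (x + 11)(x + 38)(x + 41)(x + 44)(x + 58)(x + 63), pattern 1+1+1+1+1+1. No other pattern occurs in this range, so the set of observed cycle types is {3+3, 2+2+2, 1+1+1+1+1+1}. The candidates containing elements of all these cycle types are C_6 (6T1) of order 6, S_3 (6T2) of order 6, D_6 (6T3) of order 12, C_3 x S_3 (6T5) of order 18, A_4 x C_2 (6T6) of order 24, S_4 (6T8) of order 24, S_3 x S_3 (6T9) of order 36, S_4 x C_2 (6T11) of order 48, (S_3 x S_3) : C_2 (6T13) of order 72, PGL(2,5) (6T14) of order 120, S_6 (6T16) of order 720; the others are excluded. The observed types are precisely the cycle types that occur in S_3 (6T2). Each of the other remaining candidates has further cycle types, and by the Chebotarev density theorem the matching factorization patterns would occur for a proportion of primes equal to their share of the group: C_6 (6T1) additionally contains elements of type 6 (2 of its 6 elements, about 33% of primes); D_6 (6T3) additionally contains elements of type 6, 2+2+1+1 (5 of its 12 elements, about 42% of primes); C_3 x S_3 (6T5) additionally contains elements of type 6, 3+1+1+1 (10 of its 18 elements, about 56% of primes); A_4 x C_2 (6T6) additionally contains elements of type 6, 2+2+1+1, 2+1+1+1+1 (14 of its 24 elements, about 58% of primes); S_4 (6T8) additionally contains elements of type 4+1+1, 2+2+1+1 (9 of its 24 elements, about 38% of primes); S_3 x S_3 (6T9) additionally contains elements of type 6, 3+1+1+1, 2+2+1+1 (25 of its 36 elements, about 69% of primes); S_4 x C_2 (6T11) additionally contains elements of type 6, 4+2, 4+1+1, 2+2+1+1, 2+1+1+1+1 (32 of its 48 elements, about 67% of primes); (S_3 x S_3) : C_2 (6T13) additionally contains elements of type 6, 4+2, 3+2+1, 3+1+1+1, 2+2+1+1, 2+1+1+1+1 (61 of its 72 elements, about 85% of primes); PGL(2,5) (6T14) additionally contains elements of type 6, 5+1, 4+1+1, 2+2+1+1 (89 of its 120 elements, about 74% of primes); S_6 (6T16) additionally contains elements of type 6, 5+1, 4+2, 4+1+1, 3+2+1, 3+1+1+1, 2+2+1+1, 2+1+1+1+1 (664 of its 720 elements, about 92% of primes). None of the 23 primes tested shows any such pattern (for each of these groups the chance of that is below 10^-4), which rules them out. Hence G = S_3 (6T2), of order 6.

S_3 (order 6)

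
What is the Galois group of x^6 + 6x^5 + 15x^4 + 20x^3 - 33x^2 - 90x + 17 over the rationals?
The polynomial f is an irreducible sextic over Q, so G = Gal(f/Q) is one of the 16 transitive subgroups 6T1, ..., 6T16 of S_6. The discriminant of f is -450868486864896, which is not a perfect square, so G is not contained in A_6. The transitive groups of degree 6 not contained in A_6 are: C_6 (6T1, order 6), S_3 (6T2, order 6), D_6 (6T3, order 12), C_3 x S_3 (6T5, order 18), A_4 x C_2 (6T6, order 24), S_4 (6T8, order 24), S_3 x S_3 (6T9, order 36), S_4 x C_2 (6T11, order 48), (S_3 x S_3) : C_2 (6T13, order 72), PGL(2,5) (6T14, order 120), S_6 (6T16, order 720). By Dedekind's theorem, for a prime p not dividing disc(f) the degrees of the irreducible factors of f mod p form the cycle type of an element of G. Factoring f modulo the 33 such primes p <= 149 (skipping 2, 3, which divide the discriminant), each new pattern first appears at: mod 5: f = (x^3 + 2x^2 + 4x + 2)(x^3 + 4x^2 + 3x + 1), pattern 3+3; mod 7: f = (x^6 + 6x^5 + x^4 + 6x^3 + 2x^2 + x + 3), pattern 6; mod 17: f = (x)(x + 2)(x^2 + 2x + 7)(x^2 + 2x + 13), pattern 2+2+1+1; mod 19: f = (x + 4)(x + 7)(x + 14)(x + 17)(x^2 + 2x + 8), pattern 2+1+1+1+1; mod 71: f = (x^2 + 2x + 30)(x^2 + 2x + 50)(x^2 + 2x + 65), pattern 2+2+2. No other pattern occurs in this range, so the set of observed cycle types is {3+3, 6, 2+2+1+1, 2+1+1+1+1, 2+2+2}. The candidates containing elements of all these cycle types are A_4 x C_2 (6T6) of order 24, S_4 x C_2 (6T11) of order 48, (S_3 x S_3) : C_2 (6T13) of order 72, S_6 (6T16) of order 720; the others are excluded. The observed types are precisely the cycle types that occur in A_4 x C_2 (6T6) (apart from the identity). Each of the other remaining candidates has further cycle types, and by the Chebotarev density theorem the matching factorization patterns would occur for a proportion of primes equal to their share of the group: S_4 x C_2 (6T11) additionally contains elements of type 4+2, 4+1+1 (12 of its 48 elements, about 25% of primes); (S_3 x S_3) : C_2 (6T13) additionally contains elements of type 4+2, 3+2+1, 3+1+1+1 (34 of its 72 elements, about 47% of primes); S_6 (6T16) additionally contains elements of type 5+1, 4+2, 4+1+1, 3+2+1, 3+1+1+1 (484 of its 720 elements, about 67% of primes). None of the 33 primes tested shows any such pattern (for each of these groups the chance of that is below 10^-4), which rules them out. Hence G = A_4 x C_2 (6T6), of order 24.

A_4 x C_2 (order 24)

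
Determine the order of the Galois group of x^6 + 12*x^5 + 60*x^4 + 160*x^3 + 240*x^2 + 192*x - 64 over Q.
12

The degree of the splitting field over Q equals the order of the Galois group, so first determine the group. The polynomial f is an irreducible sextic over Q, so G = Gal(f/Q) is one of the 16 transitive subgroups 6T1, ..., 6T16 of S_6. The discriminant of f is 1603087953297408, which is not a perfect square, so G is not contained in A_6. The transitive groups of degree 6 not contained in A_6 are: C_6 (6T1, order 6), S_3 (6T2, order 6), D_6 (6T3, order 12), C_3 x S_3 (6T5, order 18), A_4 x C_2 (6T6, order 24), S_4 (6T8, order 24), S_3 x S_3 (6T9, order 36), S_4 x C_2 (6T11, order 48), (S_3 x S_3) : C_2 (6T13, order 72), PGL(2,5) (6T14, order 120), S_6 (6T16, order 720). By Dedekind's theorem, for a prime p not dividing disc(f) the degrees of the irreducible factors of f mod p form the cycle type of an element of G. Factoring f modulo the 79 such primes p <= 419 (skipping 2, 3, which divide the discriminant), each new pattern first appears at: mod 5: f = (x^2 + x + 1)(x^2 + 2x + 3)(x^2 + 4x + 2), pattern 2+2+2; mod 7: f = (x^3 + 6x^2 + 5x + 4)(x^3 + 6x^2 + 5x + 5), pattern 3+3; mod 13: f = (x^6 + 12x^5 + 8x^4 + 4x^3 + 6x^2 + 10x + 1), pattern 6; mod 17: f = (x + 9)(x + 12)(x^2 + 11x + 16)(x^2 + 14x + 5), pattern 2+2+1+1; mod 31: f = (x + 6)(x + 9)(x + 13)(x + 22)(x + 26)(x + 29), pattern 1+1+1+1+1+1. No other pattern occurs in this range, so the set of observed cycle types is {2+2+2, 3+3, 6, 2+2+1+1, 1+1+1+1+1+1}. The candidates containing elements of all these cycle types are D_6 (6T3) of order 12, A_4 x C_2 (6T6) of order 24, S_3 x S_3 (6T9) of order 36, S_4 x C_2 (6T11) of order 48, (S_3 x S_3) : C_2 (6T13) of order 72, PGL(2,5) (6T14) of order 120, S_6 (6T16) of order 720; the others are excluded. The observed types are precisely the cycle types that occur in D_6 (6T3). Each of the other remaining candidates has further cycle types, and by the Chebotarev density theorem the matching factorization patterns would occur for a proportion of primes equal to their share of the group: A_4 x C_2 (6T6) additionally contains elements of type 2+1+1+1+1 (3 of its 24 elements, about 12% of primes); S_3 x S_3 (6T9) additionally contains elements of type 3+1+1+1 (4 of its 36 elements, about 11% of primes); S_4 x C_2 (6T11) additionally contains elements of type 4+2, 4+1+1, 2+1+1+1+1 (15 of its 48 elements, about 31% of primes); (S_3 x S_3) : C_2 (6T13) additionally contains elements of type 4+2, 3+2+1, 3+1+1+1, 2+1+1+1+1 (40 of its 72 elements, about 56% of primes); PGL(2,5) (6T14) additionally contains elements of type 5+1, 4+1+1 (54 of its 120 elements, about 45% of primes); S_6 (6T16) additionally contains elements of type 5+1, 4+2, 4+1+1, 3+2+1, 3+1+1+1, 2+1+1+1+1 (499 of its 720 elements, about 69% of primes). None of the 79 primes tested shows any such pattern (for each of these groups the chance of that is below 10^-4), which rules them out. Hence G = D_6 (6T3), of order 12. The Galois group D_6 (6T3) has order 12, so the splitting field has degree 12 over Q.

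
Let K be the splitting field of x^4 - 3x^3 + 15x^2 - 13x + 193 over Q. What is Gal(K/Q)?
4T5: S_4

The polynomial is an irreducible quartic over Q and its discriminant is 1214572261, which is not a perfect square, so the Galois group is not contained in A_4. The resolvent cubic y^3 - 15*y^2 - 733*y + 9674 is irreducible over Q. An irreducible resolvent with non-square discriminant gives S_4.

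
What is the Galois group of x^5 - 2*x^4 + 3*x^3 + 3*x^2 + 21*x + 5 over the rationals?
The polynomial f is an irreducible quintic over Q, so G = Gal(f/Q) is a transitive subgroup of S_5: one of C_5 (5T1, order 5), D_5 (5T2, order 10), F_20 (5T3, order 20), A_5 (5T4, order 60) or S_5 (5T5, order 120). The discriminant of f is 1161105625 = 34075^2, a perfect square, so G is contained in A_5. The transitive groups of degree 5 contained in A_5 are: C_5 (5T1, order 5), D_5 (5T2, order 10), A_5 (5T4, order 60). By Dedekind's theorem, for a prime p not dividing disc(f) the degrees of the irreducible factors of f mod p form the cycle type of an element of G. Factoring f modulo the 23 such primes p <= 101 (skipping 5, 29, 47, which divide the discriminant), each new pattern first appears at: mod 2: f = (x^5 + x^3 + x^2 + x + 1), pattern 5; mod 11: f = (x + 3)(x^2 + x + 6)(x^2 + 5x + 7), pattern 2+2+1; mod 83: f = (x + 18)(x + 34)(x + 39)(x + 75)(x + 81), pattern 1+1+1+1+1. No other pattern occurs in this range, so the set of observed cycle types is {5, 2+2+1, 1+1+1+1+1}. The candidates containing elements of all these cycle types are D_5 (5T2) of order 10, A_5 (5T4) of order 60; the others are excluded. The observed types are precisely the cycle types that occur in D_5 (5T2). Each of the other remaining candidates has further cycle types, and by the Chebotarev density theorem the matching factorization patterns would occur for a proportion of primes equal to their share of the group: A_5 (5T4) additionally contains elements of type 3+1+1 (20 of its 60 elements, about 33% of primes). None of the 23 primes tested shows any such pattern (for each of these groups the chance of that is below 10^-4), which rules them out. Hence G = D_5 (5T2), of order 10.

D_5, the dihedral group of order 10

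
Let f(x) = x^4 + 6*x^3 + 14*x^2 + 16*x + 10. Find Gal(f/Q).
The polynomial is an irreducible quartic over Q and its discriminant is 3136 = 56^2, a perfect square, so the Galois group is contained in A_4. The resolvent cubic y^3 - 14*y^2 + 56*y - 56 is irreducible over Q. An irreducible resolvent with square discriminant gives A_4.

4T4: A_4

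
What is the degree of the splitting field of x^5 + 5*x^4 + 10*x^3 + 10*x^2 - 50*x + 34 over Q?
The degree of the splitting field over Q equals the order of the Galois group, so first determine the group. The polynomial f is an irreducible quintic over Q, so G = Gal(f/Q) is a transitive subgroup of S_5: one of C_5 (5T1, order 5), D_5 (5T2, order 10), F_20 (5T3, order 20), A_5 (5T4, order 60) or S_5 (5T5, order 120). The discriminant of f is 58564000000 = 242000^2, a perfect square, so G is contained in A_5. The transitive groups of degree 5 contained in A_5 are: C_5 (5T1, order 5), D_5 (5T2, order 10), A_5 (5T4, order 60). By Dedekind's theorem, for a prime p not dividing disc(f) the degrees of the irreducible factors of f mod p form the cycle type of an element of G. Factoring f modulo the 3 such primes p <= 13 (skipping 2, 5, 11, which divide the discriminant), each new pattern first appears at: mod 3: f = (x^5 + 2x^4 + x^3 + x^2 + x + 1), pattern 5; mod 13: f = (x + 7)(x + 9)(x^3 + 2x^2 + 6x + 9), pattern 3+1+1. No other pattern occurs in this range, so the set of observed cycle types is {5, 3+1+1}. Among the candidates above, the only group containing elements of all these cycle types is A_5 (5T4) — each of C_5 (5T1), D_5 (5T2) lacks at least one of them. Hence G = A_5 (5T4), of order 60. The Galois group A_5 (5T4) has order 60, so the splitting field has degree 60 over Q.

60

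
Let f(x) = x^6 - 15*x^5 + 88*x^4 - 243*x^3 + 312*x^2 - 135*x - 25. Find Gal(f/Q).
The polynomial f is an irreducible sextic over Q, so G = Gal(f/Q) is one of the 16 transitive subgroups 6T1, ..., 6T16 of S_6. The discriminant of f is 54786284800, which is not a perfect square, so G is not contained in A_6. The transitive groups of degree 6 not contained in A_6 are: C_6 (6T1, order 6), S_3 (6T2, order 6), D_6 (6T3, order 12), C_3 x S_3 (6T5, order 18), A_4 x C_2 (6T6, order 24), S_4 (6T8, order 24), S_3 x S_3 (6T9, order 36), S_4 x C_2 (6T11, order 48), (S_3 x S_3) : C_2 (6T13, order 72), PGL(2,5) (6T14, order 120), S_6 (6T16, order 720). By Dedekind's theorem, for a prime p not dividing disc(f) the degrees of the irreducible factors of f mod p form the cycle type of an element of G. Factoring f modulo the 22 such primes p <= 101 (skipping 2, 5, 13, 37, which divide the discriminant), each new pattern first appears at: mod 3: f = (x^3 + x^2 + x + 2)(x^3 + 2x^2 + x + 1), pattern 3+3; mod 17: f = (x + 2)(x + 16)(x^4 + x^3 + 4x^2 + 10x + 4), pattern 4+1+1; mod 31: f = (x^2 + 3x + 28)(x^2 + 19x + 24)(x^2 + 25x + 18), pattern 2+2+2; mod 67: f = (x + 14)(x + 23)(x^2 + 31x + 22)(x^2 + 51x + 20), pattern 2+2+1+1. No other pattern occurs in this range, so the set of observed cycle types is {3+3, 4+1+1, 2+2+2, 2+2+1+1}. The candidates containing elements of all these cycle types are S_4 (6T8) of order 24, S_4 x C_2 (6T11) of order 48, PGL(2,5) (6T14) of order 120, S_6 (6T16) of order 720; the others are excluded. The observed types are precisely the cycle types that occur in S_4 (6T8) (apart from the identity). Each of the other remaining candidates has further cycle types, and by the Chebotarev density theorem the matching factorization patterns would occur for a proportion of primes equal to their share of the group: S_4 x C_2 (6T11) additionally contains elements of type 6, 4+2, 2+1+1+1+1 (17 of its 48 elements, about 35% of primes); PGL(2,5) (6T14) additionally contains elements of type 6, 5+1 (44 of its 120 elements, about 37% of primes); S_6 (6T16) additionally contains elements of type 6, 5+1, 4+2, 3+2+1, 3+1+1+1, 2+1+1+1+1 (529 of its 720 elements, about 73% of primes). None of the 22 primes tested shows any such pattern (for each of these groups the chance of that is below 10^-4), which rules them out. Hence G = S_4 (6T8), of order 24.

6T8: S_4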